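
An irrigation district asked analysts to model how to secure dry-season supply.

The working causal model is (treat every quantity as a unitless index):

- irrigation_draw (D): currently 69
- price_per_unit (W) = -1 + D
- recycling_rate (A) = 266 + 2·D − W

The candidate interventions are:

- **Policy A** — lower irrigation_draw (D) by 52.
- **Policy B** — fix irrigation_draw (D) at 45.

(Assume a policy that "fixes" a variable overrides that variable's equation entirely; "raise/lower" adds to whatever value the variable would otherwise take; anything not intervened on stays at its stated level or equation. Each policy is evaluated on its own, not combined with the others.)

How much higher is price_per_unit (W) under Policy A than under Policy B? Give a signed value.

-28

Policy A (D − 52):
  D = 69 − 52 = 17
  W = -1 + 17 = 16
Policy B (D := 45):
  D = 45
  W = -1 + 45 = 44
W: 16 − 44 = -28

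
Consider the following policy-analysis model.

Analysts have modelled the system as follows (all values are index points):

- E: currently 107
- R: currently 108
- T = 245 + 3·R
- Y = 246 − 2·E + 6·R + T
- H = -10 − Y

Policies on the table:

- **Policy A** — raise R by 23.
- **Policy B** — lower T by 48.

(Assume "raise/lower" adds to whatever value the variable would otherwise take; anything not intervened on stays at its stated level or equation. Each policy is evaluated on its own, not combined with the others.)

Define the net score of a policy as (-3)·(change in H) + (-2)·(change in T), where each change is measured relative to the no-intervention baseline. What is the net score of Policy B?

-48

Baseline:
  E = 107
  R = 108
  T = 245 + 3·108 = 569
  Y = 246 − 2·107 + 6·108 + 569 = 1249
  H = -10 − 1249 = -1259
Policy B (T − 48):
  E = 107
  R = 108
  T = 245 + 3·108 (−48 from intervention) = 521
  Y = 246 − 2·107 + 6·108 + 521 = 1201
  H = -10 − 1201 = -1211
ΔH = -1211 − (-1259) = 48; ΔT = 521 − 569 = -48
Score = (-3)·48 + (-2)·(-48) = -48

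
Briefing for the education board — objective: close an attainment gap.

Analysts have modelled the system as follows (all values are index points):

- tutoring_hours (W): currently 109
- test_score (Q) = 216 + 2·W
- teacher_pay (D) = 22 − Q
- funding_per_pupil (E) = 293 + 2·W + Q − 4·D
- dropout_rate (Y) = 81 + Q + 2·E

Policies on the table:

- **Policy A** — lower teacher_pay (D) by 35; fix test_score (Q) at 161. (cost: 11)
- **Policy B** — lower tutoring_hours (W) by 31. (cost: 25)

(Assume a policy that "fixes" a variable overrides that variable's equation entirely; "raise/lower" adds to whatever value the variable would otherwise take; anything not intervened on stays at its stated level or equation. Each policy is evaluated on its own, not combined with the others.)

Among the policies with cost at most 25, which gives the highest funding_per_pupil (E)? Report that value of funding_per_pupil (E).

Policy A (D − 35, Q := 161):
  W = 109
  Q = 161
  D = 22 − 161 (−35 from intervention) = -174
  E = 293 + 2·109 + 161 − 4·(-174) = 1368
Policy B (W − 31):
  W = 109 − 31 = 78
  Q = 216 + 2·78 = 372
  D = 22 − 372 = -350
  E = 293 + 2·78 + 372 − 4·(-350) = 2221
Comparing — Policy A: E=1368, Policy B: E=2221. Highest is 2221 (Policy B).

2221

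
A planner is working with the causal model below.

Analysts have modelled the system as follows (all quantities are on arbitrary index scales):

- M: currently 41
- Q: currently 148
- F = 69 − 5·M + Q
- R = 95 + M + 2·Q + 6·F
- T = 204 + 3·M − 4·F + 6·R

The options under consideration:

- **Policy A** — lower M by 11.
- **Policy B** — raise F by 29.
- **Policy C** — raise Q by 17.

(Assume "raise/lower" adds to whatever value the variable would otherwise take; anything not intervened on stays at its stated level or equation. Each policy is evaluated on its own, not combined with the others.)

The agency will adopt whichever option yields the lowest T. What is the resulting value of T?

4051

Policy A (M − 11):
  M = 41 − 11 = 30
  Q = 148
  F = 69 − 5·30 + 148 = 67
  R = 95 + 30 + 2·148 + 6·67 = 823
  T = 204 + 3·30 − 4·67 + 6·823 = 4964
Policy B (F + 29):
  M = 41
  Q = 148
  F = 69 − 5·41 + 148 (+29 from intervention) = 41
  R = 95 + 41 + 2·148 + 6·41 = 678
  T = 204 + 3·41 − 4·41 + 6·678 = 4231
Policy C (Q + 17):
  M = 41
  Q = 148 + 17 = 165
  F = 69 − 5·41 + 165 = 29
  R = 95 + 41 + 2·165 + 6·29 = 640
  T = 204 + 3·41 − 4·29 + 6·640 = 4051
Comparing — Policy A: T=4964, Policy B: T=4231, Policy C: T=4051. Lowest is 4051 (Policy C).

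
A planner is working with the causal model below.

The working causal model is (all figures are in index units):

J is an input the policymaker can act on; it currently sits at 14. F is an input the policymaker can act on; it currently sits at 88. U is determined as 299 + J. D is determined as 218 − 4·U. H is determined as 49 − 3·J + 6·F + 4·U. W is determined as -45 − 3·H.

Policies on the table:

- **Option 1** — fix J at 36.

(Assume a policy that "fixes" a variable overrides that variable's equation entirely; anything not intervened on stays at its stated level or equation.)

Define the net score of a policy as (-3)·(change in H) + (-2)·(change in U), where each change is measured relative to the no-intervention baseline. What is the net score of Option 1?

-110

Baseline:
  J = 14
  F = 88
  U = 299 + 14 = 313
  H = 49 − 3·14 + 6·88 + 4·313 = 1787
Option 1 (J := 36):
  J = 36
  F = 88
  U = 299 + 36 = 335
  H = 49 − 3·36 + 6·88 + 4·335 = 1809
ΔH = 1809 − 1787 = 22; ΔU = 335 − 313 = 22
Score = (-3)·22 + (-2)·22 = -110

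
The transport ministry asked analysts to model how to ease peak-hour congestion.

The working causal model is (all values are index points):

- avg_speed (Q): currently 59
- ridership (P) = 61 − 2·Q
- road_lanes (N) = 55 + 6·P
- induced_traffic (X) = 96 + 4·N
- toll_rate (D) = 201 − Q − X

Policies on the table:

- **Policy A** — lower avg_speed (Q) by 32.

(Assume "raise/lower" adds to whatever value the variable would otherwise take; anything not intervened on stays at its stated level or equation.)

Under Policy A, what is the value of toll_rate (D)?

Policy A (Q − 32):
  Q = 59 − 32 = 27
  P = 61 − 2·27 = 7
  N = 55 + 6·7 = 97
  X = 96 + 4·97 = 484
  D = 201 − 27 − 484 = -310

-310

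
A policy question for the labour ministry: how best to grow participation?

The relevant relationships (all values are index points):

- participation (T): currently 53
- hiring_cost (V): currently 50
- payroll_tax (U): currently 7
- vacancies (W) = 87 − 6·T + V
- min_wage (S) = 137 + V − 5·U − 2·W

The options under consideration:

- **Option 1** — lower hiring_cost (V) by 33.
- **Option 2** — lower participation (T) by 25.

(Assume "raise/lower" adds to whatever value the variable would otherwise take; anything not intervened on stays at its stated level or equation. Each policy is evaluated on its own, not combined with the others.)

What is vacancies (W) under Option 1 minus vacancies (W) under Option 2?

Option 1 (V − 33):
  T = 53
  V = 50 − 33 = 17
  W = 87 − 6·53 + 17 = -214
Option 2 (T − 25):
  T = 53 − 25 = 28
  V = 50
  W = 87 − 6·28 + 50 = -31
W: -214 − (-31) = -183

-183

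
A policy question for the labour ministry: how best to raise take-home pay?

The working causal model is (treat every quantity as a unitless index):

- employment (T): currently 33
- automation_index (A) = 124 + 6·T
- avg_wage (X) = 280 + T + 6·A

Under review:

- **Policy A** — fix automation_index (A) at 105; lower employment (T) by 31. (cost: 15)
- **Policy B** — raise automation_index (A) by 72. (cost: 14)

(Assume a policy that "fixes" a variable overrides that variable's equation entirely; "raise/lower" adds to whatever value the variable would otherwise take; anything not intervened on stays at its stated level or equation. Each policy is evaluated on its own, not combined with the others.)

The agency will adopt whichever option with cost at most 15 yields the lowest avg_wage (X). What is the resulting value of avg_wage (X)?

912

Policy A (A := 105, T − 31):
  T = 33 − 31 = 2
  A = 105
  X = 280 + 2 + 6·105 = 912
Policy B (A + 72):
  T = 33
  A = 124 + 6·33 (+72 from intervention) = 394
  X = 280 + 33 + 6·394 = 2677
Comparing — Policy A: X=912, Policy B: X=2677. Lowest is 912 (Policy A).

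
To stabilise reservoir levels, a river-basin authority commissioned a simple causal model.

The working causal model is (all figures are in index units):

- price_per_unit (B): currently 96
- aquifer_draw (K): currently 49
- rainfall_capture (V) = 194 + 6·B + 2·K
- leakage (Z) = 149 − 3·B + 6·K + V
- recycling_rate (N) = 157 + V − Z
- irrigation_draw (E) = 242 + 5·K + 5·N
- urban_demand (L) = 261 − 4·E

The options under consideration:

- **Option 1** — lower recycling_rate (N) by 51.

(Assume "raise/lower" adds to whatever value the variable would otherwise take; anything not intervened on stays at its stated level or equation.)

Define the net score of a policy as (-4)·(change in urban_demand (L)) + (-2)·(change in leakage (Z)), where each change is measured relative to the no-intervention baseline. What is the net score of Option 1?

-4080

Baseline:
  B = 96
  K = 49
  V = 194 + 6·96 + 2·49 = 868
  Z = 149 − 3·96 + 6·49 + 868 = 1023
  N = 157 + 868 − 1023 = 2
  E = 242 + 5·49 + 5·2 = 497
  L = 261 − 4·497 = -1727
Option 1 (N − 51):
  B = 96
  K = 49
  V = 194 + 6·96 + 2·49 = 868
  Z = 149 − 3·96 + 6·49 + 868 = 1023
  N = 157 + 868 − 1023 (−51 from intervention) = -49
  E = 242 + 5·49 + 5·(-49) = 242
  L = 261 − 4·242 = -707
ΔL = -707 − (-1727) = 1020; ΔZ = 1023 − 1023 = 0
Score = (-4)·1020 + (-2)·0 = -4080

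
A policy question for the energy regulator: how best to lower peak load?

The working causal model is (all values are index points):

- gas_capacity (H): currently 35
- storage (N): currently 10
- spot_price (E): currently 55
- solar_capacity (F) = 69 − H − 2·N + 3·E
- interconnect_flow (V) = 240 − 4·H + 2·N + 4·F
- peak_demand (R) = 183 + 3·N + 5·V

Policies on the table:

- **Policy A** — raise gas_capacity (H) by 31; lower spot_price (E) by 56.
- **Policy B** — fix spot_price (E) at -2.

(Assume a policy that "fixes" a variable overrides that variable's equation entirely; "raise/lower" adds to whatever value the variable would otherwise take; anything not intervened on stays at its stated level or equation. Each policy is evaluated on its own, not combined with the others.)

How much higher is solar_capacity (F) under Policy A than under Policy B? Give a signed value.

Policy A (H + 31, E − 56):
  H = 35 + 31 = 66
  N = 10
  E = 55 − 56 = -1
  F = 69 − 66 − 2·10 + 3·(-1) = -20
Policy B (E := -2):
  H = 35
  N = 10
  E = -2
  F = 69 − 35 − 2·10 + 3·(-2) = 8
F: -20 − 8 = -28

-28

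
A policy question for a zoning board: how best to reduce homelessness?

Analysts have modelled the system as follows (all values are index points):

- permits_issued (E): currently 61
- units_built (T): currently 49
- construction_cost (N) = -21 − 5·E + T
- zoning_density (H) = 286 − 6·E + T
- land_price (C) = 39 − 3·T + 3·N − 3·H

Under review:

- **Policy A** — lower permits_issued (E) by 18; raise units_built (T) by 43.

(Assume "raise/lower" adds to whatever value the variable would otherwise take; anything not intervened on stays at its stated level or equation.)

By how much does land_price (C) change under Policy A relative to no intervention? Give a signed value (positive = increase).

Baseline:
  E = 61
  T = 49
  N = -21 − 5·61 + 49 = -277
  H = 286 − 6·61 + 49 = -31
  C = 39 − 3·49 + 3·(-277) − 3·(-31) = -846
Policy A (E − 18, T + 43):
  E = 61 − 18 = 43
  T = 49 + 43 = 92
  N = -21 − 5·43 + 92 = -144
  H = 286 − 6·43 + 92 = 120
  C = 39 − 3·92 + 3·(-144) − 3·120 = -1029
Change in C: -1029 − (-846) = -183

-183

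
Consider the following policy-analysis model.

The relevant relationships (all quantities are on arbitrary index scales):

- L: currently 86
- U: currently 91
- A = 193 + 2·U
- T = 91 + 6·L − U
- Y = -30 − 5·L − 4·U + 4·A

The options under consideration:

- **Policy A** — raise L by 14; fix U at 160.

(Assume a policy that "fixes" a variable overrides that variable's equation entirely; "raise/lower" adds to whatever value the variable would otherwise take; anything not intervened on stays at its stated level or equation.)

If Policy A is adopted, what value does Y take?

Policy A (L + 14, U := 160):
  L = 86 + 14 = 100
  U = 160
  A = 193 + 2·160 = 513
  Y = -30 − 5·100 − 4·160 + 4·513 = 882

882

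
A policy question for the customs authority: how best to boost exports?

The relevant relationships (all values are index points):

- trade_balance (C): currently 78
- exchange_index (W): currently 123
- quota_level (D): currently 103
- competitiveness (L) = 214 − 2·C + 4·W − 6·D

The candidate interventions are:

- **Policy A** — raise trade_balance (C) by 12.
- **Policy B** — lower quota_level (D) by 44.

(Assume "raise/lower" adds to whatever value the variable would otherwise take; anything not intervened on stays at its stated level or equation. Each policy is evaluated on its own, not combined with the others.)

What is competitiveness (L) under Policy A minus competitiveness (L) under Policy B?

Policy A (C + 12):
  C = 78 + 12 = 90
  W = 123
  D = 103
  L = 214 − 2·90 + 4·123 − 6·103 = -92
Policy B (D − 44):
  C = 78
  W = 123
  D = 103 − 44 = 59
  L = 214 − 2·78 + 4·123 − 6·59 = 196
L: -92 − 196 = -288

-288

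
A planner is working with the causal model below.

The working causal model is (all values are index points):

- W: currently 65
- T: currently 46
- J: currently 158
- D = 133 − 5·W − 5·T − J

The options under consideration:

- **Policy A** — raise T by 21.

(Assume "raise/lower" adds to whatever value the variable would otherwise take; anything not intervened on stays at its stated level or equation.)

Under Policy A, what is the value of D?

Policy A (T + 21):
  W = 65
  T = 46 + 21 = 67
  J = 158
  D = 133 − 5·65 − 5·67 − 158 = -685

-685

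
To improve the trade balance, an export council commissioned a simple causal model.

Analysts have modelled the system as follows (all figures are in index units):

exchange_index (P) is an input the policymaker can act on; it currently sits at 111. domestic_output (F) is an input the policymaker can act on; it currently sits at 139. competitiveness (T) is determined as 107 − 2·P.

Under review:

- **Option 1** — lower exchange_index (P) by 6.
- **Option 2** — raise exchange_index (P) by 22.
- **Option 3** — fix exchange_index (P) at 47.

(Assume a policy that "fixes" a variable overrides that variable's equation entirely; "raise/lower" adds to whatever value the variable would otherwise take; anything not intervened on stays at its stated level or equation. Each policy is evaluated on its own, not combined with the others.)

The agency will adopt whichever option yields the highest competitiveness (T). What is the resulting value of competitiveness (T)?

Option 1 (P − 6):
  P = 111 − 6 = 105
  T = 107 − 2·105 = -103
Option 2 (P + 22):
  P = 111 + 22 = 133
  T = 107 − 2·133 = -159
Option 3 (P := 47):
  P = 47
  T = 107 − 2·47 = 13
Comparing — Option 1: T=-103, Option 2: T=-159, Option 3: T=13. Highest is 13 (Option 3).

13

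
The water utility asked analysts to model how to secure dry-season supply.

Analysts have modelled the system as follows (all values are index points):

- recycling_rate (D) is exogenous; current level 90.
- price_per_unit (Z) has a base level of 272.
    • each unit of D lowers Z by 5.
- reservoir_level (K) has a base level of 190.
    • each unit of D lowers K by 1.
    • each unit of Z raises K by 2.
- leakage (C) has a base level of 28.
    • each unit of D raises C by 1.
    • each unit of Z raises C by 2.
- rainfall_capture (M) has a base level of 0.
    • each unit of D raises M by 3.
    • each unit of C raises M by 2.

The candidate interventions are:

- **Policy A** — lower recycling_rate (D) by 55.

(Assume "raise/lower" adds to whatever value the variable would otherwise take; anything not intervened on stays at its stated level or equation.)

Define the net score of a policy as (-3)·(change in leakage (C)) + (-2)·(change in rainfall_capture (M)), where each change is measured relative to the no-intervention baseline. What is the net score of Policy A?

Baseline:
  D = 90
  Z = 272 − 5·90 = -178
  C = 28 + 90 + 2·(-178) = -238
  M = 0 + 3·90 + 2·(-238) = -206
Policy A (D − 55):
  D = 90 − 55 = 35
  Z = 272 − 5·35 = 97
  C = 28 + 35 + 2·97 = 257
  M = 0 + 3·35 + 2·257 = 619
ΔC = 257 − (-238) = 495; ΔM = 619 − (-206) = 825
Score = (-3)·495 + (-2)·825 = -3135

-3135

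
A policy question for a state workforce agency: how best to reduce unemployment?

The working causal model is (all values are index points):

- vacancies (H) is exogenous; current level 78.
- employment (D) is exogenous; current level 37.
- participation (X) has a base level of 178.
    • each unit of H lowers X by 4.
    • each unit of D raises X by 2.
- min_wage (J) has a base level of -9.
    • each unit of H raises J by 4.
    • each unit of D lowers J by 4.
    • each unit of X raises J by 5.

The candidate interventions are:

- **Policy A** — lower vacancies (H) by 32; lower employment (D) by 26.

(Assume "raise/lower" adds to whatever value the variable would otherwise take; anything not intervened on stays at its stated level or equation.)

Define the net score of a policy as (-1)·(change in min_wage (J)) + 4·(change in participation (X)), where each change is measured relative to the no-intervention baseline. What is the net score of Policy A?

Baseline:
  H = 78
  D = 37
  X = 178 − 4·78 + 2·37 = -60
  J = -9 + 4·78 − 4·37 + 5·(-60) = -145
Policy A (H − 32, D − 26):
  H = 78 − 32 = 46
  D = 37 − 26 = 11
  X = 178 − 4·46 + 2·11 = 16
  J = -9 + 4·46 − 4·11 + 5·16 = 211
ΔJ = 211 − (-145) = 356; ΔX = 16 − (-60) = 76
Score = (-1)·356 + 4·76 = -52

-52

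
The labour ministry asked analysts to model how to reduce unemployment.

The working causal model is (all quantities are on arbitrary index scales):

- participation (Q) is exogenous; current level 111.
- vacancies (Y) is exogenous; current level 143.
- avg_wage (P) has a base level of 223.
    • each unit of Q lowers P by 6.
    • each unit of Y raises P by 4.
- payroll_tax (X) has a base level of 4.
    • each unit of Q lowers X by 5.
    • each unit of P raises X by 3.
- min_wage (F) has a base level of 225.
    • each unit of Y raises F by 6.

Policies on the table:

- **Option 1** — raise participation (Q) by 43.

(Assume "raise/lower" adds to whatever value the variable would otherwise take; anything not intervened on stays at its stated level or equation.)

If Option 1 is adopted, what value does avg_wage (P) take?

Option 1 (Q + 43):
  Q = 111 + 43 = 154
  Y = 143
  P = 223 − 6·154 + 4·143 = -129

-129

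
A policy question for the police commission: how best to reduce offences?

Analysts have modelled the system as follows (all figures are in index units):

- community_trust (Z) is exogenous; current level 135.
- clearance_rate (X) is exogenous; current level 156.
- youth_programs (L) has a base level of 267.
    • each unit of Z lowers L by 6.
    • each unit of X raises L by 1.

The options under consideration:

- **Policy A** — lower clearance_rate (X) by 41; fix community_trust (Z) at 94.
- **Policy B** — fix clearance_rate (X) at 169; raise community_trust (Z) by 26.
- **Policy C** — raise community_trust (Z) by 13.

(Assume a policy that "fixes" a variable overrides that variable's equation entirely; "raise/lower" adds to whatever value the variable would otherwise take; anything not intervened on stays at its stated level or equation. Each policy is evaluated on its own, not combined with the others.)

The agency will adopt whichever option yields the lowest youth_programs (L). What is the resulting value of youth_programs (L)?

Policy A (X − 41, Z := 94):
  Z = 94
  X = 156 − 41 = 115
  L = 267 − 6·94 + 115 = -182
Policy B (X := 169, Z + 26):
  Z = 135 + 26 = 161
  X = 169
  L = 267 − 6·161 + 169 = -530
Policy C (Z + 13):
  Z = 135 + 13 = 148
  X = 156
  L = 267 − 6·148 + 156 = -465
Comparing — Policy A: L=-182, Policy B: L=-530, Policy C: L=-465. Lowest is -530 (Policy B).

-530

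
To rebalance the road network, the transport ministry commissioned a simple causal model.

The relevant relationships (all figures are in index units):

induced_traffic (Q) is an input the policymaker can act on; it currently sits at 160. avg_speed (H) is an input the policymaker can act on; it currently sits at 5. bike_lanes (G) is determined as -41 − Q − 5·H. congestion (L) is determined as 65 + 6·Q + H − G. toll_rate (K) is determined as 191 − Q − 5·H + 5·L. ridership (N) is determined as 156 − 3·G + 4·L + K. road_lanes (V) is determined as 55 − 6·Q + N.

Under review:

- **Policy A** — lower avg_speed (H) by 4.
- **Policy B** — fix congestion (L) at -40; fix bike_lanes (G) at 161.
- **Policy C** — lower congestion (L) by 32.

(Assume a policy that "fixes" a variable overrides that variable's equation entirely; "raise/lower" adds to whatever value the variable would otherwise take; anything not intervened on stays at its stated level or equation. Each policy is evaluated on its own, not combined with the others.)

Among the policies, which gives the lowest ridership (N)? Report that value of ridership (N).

Policy A (H − 4):
  Q = 160
  H = 5 − 4 = 1
  G = -41 − 160 − 5·1 = -206
  L = 65 + 6·160 + 1 − (-206) = 1232
  K = 191 − 160 − 5·1 + 5·1232 = 6186
  N = 156 − 3·(-206) + 4·1232 + 6186 = 11888
Policy B (L := -40, G := 161):
  Q = 160
  H = 5
  G = 161
  L = -40
  K = 191 − 160 − 5·5 + 5·(-40) = -194
  N = 156 − 3·161 + 4·(-40) + (-194) = -681
Policy C (L − 32):
  Q = 160
  H = 5
  G = -41 − 160 − 5·5 = -226
  L = 65 + 6·160 + 5 − (-226) (−32 from intervention) = 1224
  K = 191 − 160 − 5·5 + 5·1224 = 6126
  N = 156 − 3·(-226) + 4·1224 + 6126 = 11856
Comparing — Policy A: N=11888, Policy B: N=-681, Policy C: N=11856. Lowest is -681 (Policy B).

-681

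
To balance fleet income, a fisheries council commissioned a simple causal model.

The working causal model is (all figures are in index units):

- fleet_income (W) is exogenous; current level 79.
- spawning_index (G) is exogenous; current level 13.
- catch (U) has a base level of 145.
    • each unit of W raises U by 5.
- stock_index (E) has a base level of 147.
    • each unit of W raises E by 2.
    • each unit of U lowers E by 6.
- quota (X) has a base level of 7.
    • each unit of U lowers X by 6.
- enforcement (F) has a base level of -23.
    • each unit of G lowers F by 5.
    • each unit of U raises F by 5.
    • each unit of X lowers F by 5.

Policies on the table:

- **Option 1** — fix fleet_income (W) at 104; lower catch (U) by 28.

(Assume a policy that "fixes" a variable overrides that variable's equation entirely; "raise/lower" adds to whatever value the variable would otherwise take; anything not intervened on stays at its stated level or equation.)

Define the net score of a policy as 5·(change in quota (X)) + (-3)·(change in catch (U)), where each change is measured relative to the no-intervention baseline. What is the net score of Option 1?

Baseline:
  W = 79
  U = 145 + 5·79 = 540
  X = 7 − 6·540 = -3233
Option 1 (W := 104, U − 28):
  W = 104
  U = 145 + 5·104 (−28 from intervention) = 637
  X = 7 − 6·637 = -3815
ΔX = -3815 − (-3233) = -582; ΔU = 637 − 540 = 97
Score = 5·(-582) + (-3)·97 = -3201

-3201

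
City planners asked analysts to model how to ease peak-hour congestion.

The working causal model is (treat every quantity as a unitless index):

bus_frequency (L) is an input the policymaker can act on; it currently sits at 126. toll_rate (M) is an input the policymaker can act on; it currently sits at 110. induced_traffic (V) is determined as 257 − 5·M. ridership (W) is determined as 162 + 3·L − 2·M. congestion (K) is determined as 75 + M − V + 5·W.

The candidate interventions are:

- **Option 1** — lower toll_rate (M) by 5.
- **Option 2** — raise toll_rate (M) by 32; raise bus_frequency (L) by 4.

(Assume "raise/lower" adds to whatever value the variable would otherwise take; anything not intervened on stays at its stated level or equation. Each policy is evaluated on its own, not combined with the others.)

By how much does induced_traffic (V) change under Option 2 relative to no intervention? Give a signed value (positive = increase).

Baseline:
  M = 110
  V = 257 − 5·110 = -293
Option 2 (M + 32, L + 4):
  M = 110 + 32 = 142
  V = 257 − 5·142 = -453
Change in V: -453 − (-293) = -160

-160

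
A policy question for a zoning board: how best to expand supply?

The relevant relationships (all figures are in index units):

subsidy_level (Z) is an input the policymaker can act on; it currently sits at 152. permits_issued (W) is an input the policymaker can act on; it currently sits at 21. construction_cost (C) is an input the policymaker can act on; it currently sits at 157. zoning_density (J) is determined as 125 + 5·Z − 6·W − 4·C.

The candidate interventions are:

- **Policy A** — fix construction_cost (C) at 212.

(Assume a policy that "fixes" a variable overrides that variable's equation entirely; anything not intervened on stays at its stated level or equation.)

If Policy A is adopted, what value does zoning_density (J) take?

-89

Policy A (C := 212):
  Z = 152
  W = 21
  C = 212
  J = 125 + 5·152 − 6·21 − 4·212 = -89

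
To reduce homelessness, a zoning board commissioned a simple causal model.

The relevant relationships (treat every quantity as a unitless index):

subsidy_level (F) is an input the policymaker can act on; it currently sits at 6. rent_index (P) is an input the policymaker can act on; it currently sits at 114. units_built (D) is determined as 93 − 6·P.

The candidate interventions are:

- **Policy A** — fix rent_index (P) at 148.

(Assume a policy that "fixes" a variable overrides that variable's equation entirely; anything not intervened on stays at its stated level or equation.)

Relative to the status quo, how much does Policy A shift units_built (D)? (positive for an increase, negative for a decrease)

-204

Baseline:
  P = 114
  D = 93 − 6·114 = -591
Policy A (P := 148):
  P = 148
  D = 93 − 6·148 = -795
Change in D: -795 − (-591) = -204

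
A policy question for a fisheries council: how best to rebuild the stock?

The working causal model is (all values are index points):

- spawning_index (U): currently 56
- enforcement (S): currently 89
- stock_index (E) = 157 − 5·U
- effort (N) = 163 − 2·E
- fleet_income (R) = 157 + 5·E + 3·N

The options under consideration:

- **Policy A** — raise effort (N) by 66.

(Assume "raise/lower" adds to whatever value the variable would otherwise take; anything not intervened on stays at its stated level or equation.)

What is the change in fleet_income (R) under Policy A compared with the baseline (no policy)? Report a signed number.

Baseline:
  U = 56
  E = 157 − 5·56 = -123
  N = 163 − 2·(-123) = 409
  R = 157 + 5·(-123) + 3·409 = 769
Policy A (N + 66):
  U = 56
  E = 157 − 5·56 = -123
  N = 163 − 2·(-123) (+66 from intervention) = 475
  R = 157 + 5·(-123) + 3·475 = 967
Change in R: 967 − 769 = 198

198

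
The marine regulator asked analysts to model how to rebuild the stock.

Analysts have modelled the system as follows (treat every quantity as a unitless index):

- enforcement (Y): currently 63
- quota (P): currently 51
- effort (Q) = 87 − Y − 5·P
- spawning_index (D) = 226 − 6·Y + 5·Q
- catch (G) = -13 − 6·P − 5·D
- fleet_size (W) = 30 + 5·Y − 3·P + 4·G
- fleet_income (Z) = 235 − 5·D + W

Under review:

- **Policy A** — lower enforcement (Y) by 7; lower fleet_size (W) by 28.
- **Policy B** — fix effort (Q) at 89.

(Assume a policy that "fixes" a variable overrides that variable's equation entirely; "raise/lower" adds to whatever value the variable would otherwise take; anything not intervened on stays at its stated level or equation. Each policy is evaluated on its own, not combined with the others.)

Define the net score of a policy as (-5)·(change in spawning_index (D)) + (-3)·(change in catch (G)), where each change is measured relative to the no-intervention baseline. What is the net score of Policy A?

Baseline:
  Y = 63
  P = 51
  Q = 87 − 63 − 5·51 = -231
  D = 226 − 6·63 + 5·(-231) = -1307
  G = -13 − 6·51 − 5·(-1307) = 6216
Policy A (Y − 7, W − 28):
  Y = 63 − 7 = 56
  P = 51
  Q = 87 − 56 − 5·51 = -224
  D = 226 − 6·56 + 5·(-224) = -1230
  G = -13 − 6·51 − 5·(-1230) = 5831
ΔD = -1230 − (-1307) = 77; ΔG = 5831 − 6216 = -385
Score = (-5)·77 + (-3)·(-385) = 770

770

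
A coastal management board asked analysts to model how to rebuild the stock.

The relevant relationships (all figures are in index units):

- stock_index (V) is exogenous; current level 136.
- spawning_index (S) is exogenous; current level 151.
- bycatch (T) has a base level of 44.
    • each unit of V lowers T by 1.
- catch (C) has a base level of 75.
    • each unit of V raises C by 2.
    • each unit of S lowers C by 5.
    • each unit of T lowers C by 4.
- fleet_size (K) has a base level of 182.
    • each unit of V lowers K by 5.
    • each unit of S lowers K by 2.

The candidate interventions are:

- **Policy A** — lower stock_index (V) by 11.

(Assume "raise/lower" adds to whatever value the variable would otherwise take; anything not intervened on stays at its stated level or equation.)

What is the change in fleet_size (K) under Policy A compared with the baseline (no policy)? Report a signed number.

55

Baseline:
  V = 136
  S = 151
  K = 182 − 5·136 − 2·151 = -800
Policy A (V − 11):
  V = 136 − 11 = 125
  S = 151
  K = 182 − 5·125 − 2·151 = -745
Change in K: -745 − (-800) = 55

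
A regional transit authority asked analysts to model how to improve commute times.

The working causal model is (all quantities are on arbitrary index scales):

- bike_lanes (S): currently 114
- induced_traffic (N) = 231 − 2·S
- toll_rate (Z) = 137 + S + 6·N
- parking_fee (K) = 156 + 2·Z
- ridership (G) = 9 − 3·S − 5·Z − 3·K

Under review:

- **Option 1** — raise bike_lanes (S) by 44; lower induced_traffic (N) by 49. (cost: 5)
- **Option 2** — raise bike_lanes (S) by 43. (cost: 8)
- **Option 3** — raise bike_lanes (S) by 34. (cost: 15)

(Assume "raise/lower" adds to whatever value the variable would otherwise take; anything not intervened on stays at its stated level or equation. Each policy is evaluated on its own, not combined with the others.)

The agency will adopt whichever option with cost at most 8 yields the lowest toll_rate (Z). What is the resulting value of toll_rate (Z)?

Option 1 (S + 44, N − 49):
  S = 114 + 44 = 158
  N = 231 − 2·158 (−49 from intervention) = -134
  Z = 137 + 158 + 6·(-134) = -509
Option 2 (S + 43):
  S = 114 + 43 = 157
  N = 231 − 2·157 = -83
  Z = 137 + 157 + 6·(-83) = -204
Comparing — Option 1: Z=-509, Option 2: Z=-204. Lowest is -509 (Option 1).

-509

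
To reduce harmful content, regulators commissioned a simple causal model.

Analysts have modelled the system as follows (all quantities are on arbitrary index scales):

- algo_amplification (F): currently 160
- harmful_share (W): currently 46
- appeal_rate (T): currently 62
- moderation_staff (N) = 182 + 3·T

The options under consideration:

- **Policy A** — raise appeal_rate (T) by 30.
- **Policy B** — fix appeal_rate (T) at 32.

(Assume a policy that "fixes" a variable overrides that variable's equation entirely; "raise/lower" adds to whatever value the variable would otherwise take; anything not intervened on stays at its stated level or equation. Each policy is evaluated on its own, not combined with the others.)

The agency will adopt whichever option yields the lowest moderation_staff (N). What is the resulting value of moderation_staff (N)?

278

Policy A (T + 30):
  T = 62 + 30 = 92
  N = 182 + 3·92 = 458
Policy B (T := 32):
  T = 32
  N = 182 + 3·32 = 278
Comparing — Policy A: N=458, Policy B: N=278. Lowest is 278 (Policy B).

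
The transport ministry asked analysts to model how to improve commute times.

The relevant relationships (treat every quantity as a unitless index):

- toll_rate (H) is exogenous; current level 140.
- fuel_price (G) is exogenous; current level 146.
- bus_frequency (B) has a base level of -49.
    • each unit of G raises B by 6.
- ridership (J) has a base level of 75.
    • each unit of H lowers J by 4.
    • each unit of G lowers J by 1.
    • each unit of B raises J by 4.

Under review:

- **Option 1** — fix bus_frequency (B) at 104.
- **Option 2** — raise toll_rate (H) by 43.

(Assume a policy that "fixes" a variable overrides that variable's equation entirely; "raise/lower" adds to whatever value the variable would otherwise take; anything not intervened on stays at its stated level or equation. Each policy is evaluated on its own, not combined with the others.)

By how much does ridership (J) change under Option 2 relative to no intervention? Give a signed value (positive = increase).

-172

Baseline:
  H = 140
  G = 146
  B = -49 + 6·146 = 827
  J = 75 − 4·140 − 146 + 4·827 = 2677
Option 2 (H + 43):
  H = 140 + 43 = 183
  G = 146
  B = -49 + 6·146 = 827
  J = 75 − 4·183 − 146 + 4·827 = 2505
Change in J: 2505 − 2677 = -172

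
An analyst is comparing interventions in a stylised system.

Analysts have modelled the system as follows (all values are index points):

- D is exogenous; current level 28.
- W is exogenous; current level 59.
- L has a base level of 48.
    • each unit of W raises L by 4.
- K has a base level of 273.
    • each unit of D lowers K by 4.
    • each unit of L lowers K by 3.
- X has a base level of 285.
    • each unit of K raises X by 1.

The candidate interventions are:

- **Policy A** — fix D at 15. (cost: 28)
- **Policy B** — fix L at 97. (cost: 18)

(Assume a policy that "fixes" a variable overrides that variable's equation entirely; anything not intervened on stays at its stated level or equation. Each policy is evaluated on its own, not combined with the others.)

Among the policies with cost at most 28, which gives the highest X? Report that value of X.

Policy A (D := 15):
  D = 15
  W = 59
  L = 48 + 4·59 = 284
  K = 273 − 4·15 − 3·284 = -639
  X = 285 + (-639) = -354
Policy B (L := 97):
  D = 28
  W = 59
  L = 97
  K = 273 − 4·28 − 3·97 = -130
  X = 285 + (-130) = 155
Comparing — Policy A: X=-354, Policy B: X=155. Highest is 155 (Policy B).

155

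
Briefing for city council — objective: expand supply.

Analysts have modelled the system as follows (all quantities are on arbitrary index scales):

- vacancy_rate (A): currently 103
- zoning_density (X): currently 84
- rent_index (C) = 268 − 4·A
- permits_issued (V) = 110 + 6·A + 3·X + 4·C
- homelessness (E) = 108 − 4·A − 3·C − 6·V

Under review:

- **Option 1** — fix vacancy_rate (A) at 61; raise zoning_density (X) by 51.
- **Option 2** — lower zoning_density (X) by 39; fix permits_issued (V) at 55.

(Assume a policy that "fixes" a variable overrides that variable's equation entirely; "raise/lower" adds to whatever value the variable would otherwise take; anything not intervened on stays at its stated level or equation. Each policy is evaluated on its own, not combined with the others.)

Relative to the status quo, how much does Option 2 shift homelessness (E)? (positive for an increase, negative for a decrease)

2094

Baseline:
  A = 103
  X = 84
  C = 268 − 4·103 = -144
  V = 110 + 6·103 + 3·84 + 4·(-144) = 404
  E = 108 − 4·103 − 3·(-144) − 6·404 = -2296
Option 2 (X − 39, V := 55):
  A = 103
  X = 84 − 39 = 45
  C = 268 − 4·103 = -144
  V = 55
  E = 108 − 4·103 − 3·(-144) − 6·55 = -202
Change in E: -202 − (-2296) = 2094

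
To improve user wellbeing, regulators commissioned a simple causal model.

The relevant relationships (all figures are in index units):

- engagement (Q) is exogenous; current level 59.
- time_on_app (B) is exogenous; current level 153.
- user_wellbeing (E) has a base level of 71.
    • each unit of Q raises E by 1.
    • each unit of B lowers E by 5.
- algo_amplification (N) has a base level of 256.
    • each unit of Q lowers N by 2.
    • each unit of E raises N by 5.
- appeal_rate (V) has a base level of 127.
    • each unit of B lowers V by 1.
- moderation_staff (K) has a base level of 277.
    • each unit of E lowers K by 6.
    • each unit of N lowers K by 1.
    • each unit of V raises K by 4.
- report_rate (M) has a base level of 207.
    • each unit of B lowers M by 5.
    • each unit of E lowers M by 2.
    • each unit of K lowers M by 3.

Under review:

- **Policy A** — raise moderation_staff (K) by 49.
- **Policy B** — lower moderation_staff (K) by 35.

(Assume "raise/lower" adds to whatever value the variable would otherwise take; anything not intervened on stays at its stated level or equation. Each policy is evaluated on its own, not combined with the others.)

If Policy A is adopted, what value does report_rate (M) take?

Policy A (K + 49):
  Q = 59
  B = 153
  E = 71 + 59 − 5·153 = -635
  N = 256 − 2·59 + 5·(-635) = -3037
  V = 127 − 153 = -26
  K = 277 − 6·(-635) − (-3037) + 4·(-26) (+49 from intervention) = 7069
  M = 207 − 5·153 − 2·(-635) − 3·7069 = -20495

-20495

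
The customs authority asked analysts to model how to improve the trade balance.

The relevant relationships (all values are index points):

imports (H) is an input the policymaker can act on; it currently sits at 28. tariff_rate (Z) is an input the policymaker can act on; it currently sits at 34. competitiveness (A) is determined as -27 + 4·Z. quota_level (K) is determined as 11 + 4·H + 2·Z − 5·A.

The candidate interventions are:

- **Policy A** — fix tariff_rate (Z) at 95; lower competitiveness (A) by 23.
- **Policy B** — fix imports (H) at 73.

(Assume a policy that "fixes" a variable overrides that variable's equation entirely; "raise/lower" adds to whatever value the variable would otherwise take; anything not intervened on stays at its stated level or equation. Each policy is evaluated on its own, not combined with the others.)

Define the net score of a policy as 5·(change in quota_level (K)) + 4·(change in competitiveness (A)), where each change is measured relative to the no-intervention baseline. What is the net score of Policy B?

Baseline:
  H = 28
  Z = 34
  A = -27 + 4·34 = 109
  K = 11 + 4·28 + 2·34 − 5·109 = -354
Policy B (H := 73):
  H = 73
  Z = 34
  A = -27 + 4·34 = 109
  K = 11 + 4·73 + 2·34 − 5·109 = -174
ΔK = -174 − (-354) = 180; ΔA = 109 − 109 = 0
Score = 5·180 + 4·0 = 900

900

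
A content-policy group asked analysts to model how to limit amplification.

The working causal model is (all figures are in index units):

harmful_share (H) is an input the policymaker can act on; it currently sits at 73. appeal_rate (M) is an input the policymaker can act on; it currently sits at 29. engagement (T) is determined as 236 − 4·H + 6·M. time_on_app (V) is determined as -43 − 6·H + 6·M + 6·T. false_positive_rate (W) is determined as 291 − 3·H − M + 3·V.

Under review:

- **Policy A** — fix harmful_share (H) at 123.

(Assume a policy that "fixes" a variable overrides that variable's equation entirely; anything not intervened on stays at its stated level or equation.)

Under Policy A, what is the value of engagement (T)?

-82

Policy A (H := 123):
  H = 123
  M = 29
  T = 236 − 4·123 + 6·29 = -82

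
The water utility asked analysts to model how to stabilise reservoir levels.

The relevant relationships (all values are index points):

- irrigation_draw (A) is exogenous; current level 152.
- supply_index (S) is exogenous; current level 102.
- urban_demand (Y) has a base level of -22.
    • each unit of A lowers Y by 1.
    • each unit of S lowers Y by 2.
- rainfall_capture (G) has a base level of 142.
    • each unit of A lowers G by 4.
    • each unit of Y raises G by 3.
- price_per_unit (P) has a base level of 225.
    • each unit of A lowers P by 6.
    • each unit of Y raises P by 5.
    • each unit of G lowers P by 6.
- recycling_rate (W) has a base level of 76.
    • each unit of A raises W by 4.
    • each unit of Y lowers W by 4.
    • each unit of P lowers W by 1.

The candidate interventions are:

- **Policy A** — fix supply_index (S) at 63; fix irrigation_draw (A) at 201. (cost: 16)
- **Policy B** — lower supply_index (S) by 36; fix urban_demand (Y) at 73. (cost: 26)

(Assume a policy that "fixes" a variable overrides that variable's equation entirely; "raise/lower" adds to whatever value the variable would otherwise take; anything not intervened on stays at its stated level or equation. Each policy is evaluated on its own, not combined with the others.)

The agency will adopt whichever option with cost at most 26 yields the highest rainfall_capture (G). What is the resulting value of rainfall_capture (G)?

-247

Policy A (S := 63, A := 201):
  A = 201
  S = 63
  Y = -22 − 201 − 2·63 = -349
  G = 142 − 4·201 + 3·(-349) = -1709
Policy B (S − 36, Y := 73):
  A = 152
  S = 102 − 36 = 66
  Y = 73
  G = 142 − 4·152 + 3·73 = -247
Comparing — Policy A: G=-1709, Policy B: G=-247. Highest is -247 (Policy B).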